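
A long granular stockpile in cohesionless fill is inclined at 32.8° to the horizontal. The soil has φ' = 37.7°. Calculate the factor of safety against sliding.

For a dry cohesionless infinite slope the factor of safety is FS = tanφ' / tanβ.
FS = tan37.7° / tan32.8° = 0.7729 / 0.6445 = 1.199

FS = 1.20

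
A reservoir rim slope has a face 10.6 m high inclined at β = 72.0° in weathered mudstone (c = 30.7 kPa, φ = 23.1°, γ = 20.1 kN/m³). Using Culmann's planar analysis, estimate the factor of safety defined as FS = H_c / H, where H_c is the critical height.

H_c = (4c/γ) · sinβ cosφ / [1 − cos(β − φ)]
    = (4·30.7/20.1) · sin72.0°·cos23.1° / [1 − cos48.9°]
    = 6.109 · 0.8748 / 0.3426 = 15.60 m
FS = H_c / H = 15.60 / 10.6 = 1.472

FS = 1.47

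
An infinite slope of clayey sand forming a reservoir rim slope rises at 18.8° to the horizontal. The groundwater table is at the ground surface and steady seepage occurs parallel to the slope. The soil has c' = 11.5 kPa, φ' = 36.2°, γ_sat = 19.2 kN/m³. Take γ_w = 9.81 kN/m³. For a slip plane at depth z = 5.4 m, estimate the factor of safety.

FS = 1.42

With seepage parallel to the slope and the water table at the surface, the effective normal stress on the slip plane uses the buoyant unit weight γ' = γ_sat − γ_w while the driving shear stress uses γ_sat:
FS = [c' + γ' z cos²β tanφ'] / [γ_sat z sinβ cosβ]
γ' = 19.2 − 9.81 = 9.39 kN/m³
Numerator = 11.5 + 9.39·5.4·cos²18.8°·tan36.2° = 11.5 + 9.39·5.4·0.8961·0.7319 = 44.757 kPa
Denominator = 19.2·5.4·sin18.8°·cos18.8° = 19.2·5.4·0.3223·0.9466 = 31.630 kPa
FS = 44.757 / 31.630 = 1.415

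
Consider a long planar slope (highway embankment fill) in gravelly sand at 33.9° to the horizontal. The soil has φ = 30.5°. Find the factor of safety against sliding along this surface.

FS = 0.88

For a dry cohesionless infinite slope the factor of safety is FS = tanφ / tanβ.
FS = tan30.5° / tan33.9° = 0.5890 / 0.6720 = 0.877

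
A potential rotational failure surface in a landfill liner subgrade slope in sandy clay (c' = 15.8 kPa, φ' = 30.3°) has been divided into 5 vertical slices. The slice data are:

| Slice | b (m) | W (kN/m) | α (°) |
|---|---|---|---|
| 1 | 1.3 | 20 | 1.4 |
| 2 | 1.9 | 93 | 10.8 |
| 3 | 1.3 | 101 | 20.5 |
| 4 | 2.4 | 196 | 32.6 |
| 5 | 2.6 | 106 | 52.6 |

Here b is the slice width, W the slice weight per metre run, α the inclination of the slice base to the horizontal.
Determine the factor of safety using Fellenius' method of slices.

FS = 1.81

Ordinary method of slices: FS = Σ[c'·Δl_i + (W_i cosα_i)·tanφ'] / Σ W_i sinα_i, with Δl_i = b_i / cosα_i.
Slice 1: Δl = 1.3/cos1.4° = 1.300 m; N'_1 = 20·cos1.4° = 20.0; c'Δl = 20.55; W sinα = 0.5
Slice 2: Δl = 1.9/cos10.8° = 1.934 m; N'_2 = 93·cos10.8° = 91.4; c'Δl = 30.56; W sinα = 17.4
Slice 3: Δl = 1.3/cos20.5° = 1.388 m; N'_3 = 101·cos20.5° = 94.6; c'Δl = 21.93; W sinα = 35.4
Slice 4: Δl = 2.4/cos32.6° = 2.849 m; N'_4 = 196·cos32.6° = 165.1; c'Δl = 45.01; W sinα = 105.6
Slice 5: Δl = 2.6/cos52.6° = 4.281 m; N'_5 = 106·cos52.6° = 64.4; c'Δl = 67.64; W sinα = 84.2
Σc'Δl = 185.7 kN/m; ΣN' = 435.5 kN/m; ΣW sinα = 243.1 kN/m
Resisting = 185.7 + 435.5·tan30.3° = 185.7 + 254.5 = 440.1 kN/m
FS = 440.1 / 243.1 = 1.811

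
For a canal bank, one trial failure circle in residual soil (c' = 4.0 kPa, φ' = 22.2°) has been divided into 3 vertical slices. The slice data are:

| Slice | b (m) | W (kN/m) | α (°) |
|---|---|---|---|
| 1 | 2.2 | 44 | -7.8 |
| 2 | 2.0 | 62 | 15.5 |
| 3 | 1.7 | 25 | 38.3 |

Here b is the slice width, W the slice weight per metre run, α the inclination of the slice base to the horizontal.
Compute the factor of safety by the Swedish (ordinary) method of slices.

FS = 2.91

Ordinary method of slices: FS = Σ[c'·Δl_i + (W_i cosα_i)·tanφ'] / Σ W_i sinα_i, with Δl_i = b_i / cosα_i.
Slice 1: Δl = 2.2/cos(-7.8°) = 2.221 m; N'_1 = 44·cos(-7.8°) = 43.6; c'Δl = 8.88; W sinα = -6.0
Slice 2: Δl = 2.0/cos15.5° = 2.075 m; N'_2 = 62·cos15.5° = 59.7; c'Δl = 8.30; W sinα = 16.6
Slice 3: Δl = 1.7/cos38.3° = 2.166 m; N'_3 = 25·cos38.3° = 19.6; c'Δl = 8.66; W sinα = 15.5
Σc'Δl = 25.8 kN/m; ΣN' = 123.0 kN/m; ΣW sinα = 26.1 kN/m
Resisting = 25.8 + 123.0·tan22.2° = 25.8 + 50.2 = 76.0 kN/m
FS = 76.0 / 26.1 = 2.914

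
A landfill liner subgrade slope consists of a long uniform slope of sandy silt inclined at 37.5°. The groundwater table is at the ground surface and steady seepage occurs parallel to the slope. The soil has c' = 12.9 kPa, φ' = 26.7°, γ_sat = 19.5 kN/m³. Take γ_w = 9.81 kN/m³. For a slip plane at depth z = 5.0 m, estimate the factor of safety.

FS = 0.60

With seepage parallel to the slope and the water table at the surface, the effective normal stress on the slip plane uses the buoyant unit weight γ' = γ_sat − γ_w while the driving shear stress uses γ_sat:
FS = [c' + γ' z cos²β tanφ'] / [γ_sat z sinβ cosβ]
γ' = 19.5 − 9.81 = 9.69 kN/m³
Numerator = 12.9 + 9.69·5.0·cos²37.5°·tan26.7° = 12.9 + 9.69·5.0·0.6294·0.5029 = 28.237 kPa
Denominator = 19.5·5.0·sin37.5°·cos37.5° = 19.5·5.0·0.6088·0.7934 = 47.089 kPa
FS = 28.237 / 47.089 = 0.600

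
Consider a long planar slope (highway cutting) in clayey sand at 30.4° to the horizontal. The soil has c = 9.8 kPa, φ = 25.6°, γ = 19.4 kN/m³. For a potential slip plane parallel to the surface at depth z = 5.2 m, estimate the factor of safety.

For an infinite slope with a slip plane parallel to the surface (no pore pressure): FS = [c + γz cos²β tanφ] / [γz sinβ cosβ].
γz = 19.4·5.2 = 100.88 kN/m²
Numerator = 9.8 + 100.88·cos²30.4°·tan25.6° = 9.8 + 100.88·0.7439·0.4791 = 45.757 kPa
Denominator = 100.88·sin30.4°·cos30.4° = 100.88·0.5060·0.8625 = 44.030 kPa
FS = 45.757 / 44.030 = 1.039

FS = 1.04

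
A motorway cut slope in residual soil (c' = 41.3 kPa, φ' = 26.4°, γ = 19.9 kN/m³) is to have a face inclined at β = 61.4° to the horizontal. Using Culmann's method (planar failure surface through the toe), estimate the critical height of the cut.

H_c = 36.10 m

Culmann's analysis gives the critical failure plane at α_cr = (β + φ')/2 = (61.4 + 26.4)/2 = 43.9°, and the critical height
H_c = (4c'/γ) · sinβ cosφ' / [1 − cos(β − φ')]
    = (4·41.3/19.9) · sin61.4°·cos26.4° / [1 − cos(35.0°)]
    = 8.302 · 0.8780·0.8957 / [1 − 0.8192]
    = 8.302 · 0.7864 / 0.1808
    = 36.10 m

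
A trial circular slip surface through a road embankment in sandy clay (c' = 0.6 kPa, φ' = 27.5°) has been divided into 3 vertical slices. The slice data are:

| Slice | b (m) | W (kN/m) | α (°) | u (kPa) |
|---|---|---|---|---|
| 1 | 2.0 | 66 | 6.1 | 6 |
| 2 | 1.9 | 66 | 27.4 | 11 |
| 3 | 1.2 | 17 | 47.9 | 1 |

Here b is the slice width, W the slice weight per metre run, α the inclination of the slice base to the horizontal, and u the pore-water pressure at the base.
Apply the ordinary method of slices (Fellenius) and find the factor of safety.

Ordinary method of slices: FS = Σ[c'·Δl_i + (W_i cosα_i − u_i·Δl_i)·tanφ'] / Σ W_i sinα_i, with Δl_i = b_i / cosα_i.
Slice 1: Δl = 2.0/cos6.1° = 2.011 m; N'_1 = 66·cos6.1° − 6·2.011 = 53.6; c'Δl = 1.21; W sinα = 7.0
Slice 2: Δl = 1.9/cos27.4° = 2.140 m; N'_2 = 66·cos27.4° − 11·2.140 = 35.1; c'Δl = 1.28; W sinα = 30.4
Slice 3: Δl = 1.2/cos47.9° = 1.790 m; N'_3 = 17·cos47.9° − 1·1.790 = 9.6; c'Δl = 1.07; W sinα = 12.6
Σc'Δl = 3.6 kN/m; ΣN' = 98.2 kN/m; ΣW sinα = 50.0 kN/m
Resisting = 3.6 + 98.2·tan27.5° = 3.6 + 51.1 = 54.7 kN/m
FS = 54.7 / 50.0 = 1.094

FS = 1.09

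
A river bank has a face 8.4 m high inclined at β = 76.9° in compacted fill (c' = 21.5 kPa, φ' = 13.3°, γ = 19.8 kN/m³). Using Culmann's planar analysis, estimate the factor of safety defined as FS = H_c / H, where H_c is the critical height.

H_c = (4c'/γ) · sinβ cosφ' / [1 − cos(β − φ')]
    = (4·21.5/19.8) · sin76.9°·cos13.3° / [1 − cos63.6°]
    = 4.343 · 0.9479 / 0.5554 = 7.41 m
FS = H_c / H = 7.41 / 8.4 = 0.883

FS = 0.88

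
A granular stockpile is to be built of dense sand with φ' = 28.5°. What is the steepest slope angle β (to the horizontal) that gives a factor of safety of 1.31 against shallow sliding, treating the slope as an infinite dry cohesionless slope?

For an infinite dry cohesionless slope FS = tanφ'/tanβ, so tanβ = tanφ' / FS.
tanβ = tan28.5° / 1.31 = 0.5430 / 1.31 = 0.4145
β = arctan(0.4145) = 22.51°

β = 22.5°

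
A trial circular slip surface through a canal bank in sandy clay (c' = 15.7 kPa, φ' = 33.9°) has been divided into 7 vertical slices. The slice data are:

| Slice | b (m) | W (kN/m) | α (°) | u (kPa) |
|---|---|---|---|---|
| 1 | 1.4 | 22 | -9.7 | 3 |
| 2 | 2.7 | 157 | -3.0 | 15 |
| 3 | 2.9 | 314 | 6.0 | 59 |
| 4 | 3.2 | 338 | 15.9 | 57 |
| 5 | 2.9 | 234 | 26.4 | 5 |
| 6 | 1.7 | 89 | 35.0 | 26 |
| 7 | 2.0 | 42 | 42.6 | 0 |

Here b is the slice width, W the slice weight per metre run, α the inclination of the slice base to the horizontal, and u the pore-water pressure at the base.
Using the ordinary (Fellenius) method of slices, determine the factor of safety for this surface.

FS = 2.45

Ordinary method of slices: FS = Σ[c'·Δl_i + (W_i cosα_i − u_i·Δl_i)·tanφ'] / Σ W_i sinα_i, with Δl_i = b_i / cosα_i.
Slice 1: Δl = 1.4/cos(-9.7°) = 1.420 m; N'_1 = 22·cos(-9.7°) − 3·1.420 = 17.4; c'Δl = 22.30; W sinα = -3.7
Slice 2: Δl = 2.7/cos(-3.0°) = 2.704 m; N'_2 = 157·cos(-3.0°) − 15·2.704 = 116.2; c'Δl = 42.45; W sinα = -8.2
Slice 3: Δl = 2.9/cos6.0° = 2.916 m; N'_3 = 314·cos6.0° − 59·2.916 = 140.2; c'Δl = 45.78; W sinα = 32.8
Slice 4: Δl = 3.2/cos15.9° = 3.327 m; N'_4 = 338·cos15.9° − 57·3.327 = 135.4; c'Δl = 52.24; W sinα = 92.6
Slice 5: Δl = 2.9/cos26.4° = 3.238 m; N'_5 = 234·cos26.4° − 5·3.238 = 193.4; c'Δl = 50.83; W sinα = 104.0
Slice 6: Δl = 1.7/cos35.0° = 2.075 m; N'_6 = 89·cos35.0° − 26·2.075 = 18.9; c'Δl = 32.58; W sinα = 51.0
Slice 7: Δl = 2.0/cos42.6° = 2.717 m; N'_7 = 42·cos42.6° − 0·2.717 = 30.9; c'Δl = 42.66; W sinα = 28.4
Σc'Δl = 288.8 kN/m; ΣN' = 652.6 kN/m; ΣW sinα = 297.0 kN/m
Resisting = 288.8 + 652.6·tan33.9° = 288.8 + 438.5 = 727.3 kN/m
FS = 727.3 / 297.0 = 2.449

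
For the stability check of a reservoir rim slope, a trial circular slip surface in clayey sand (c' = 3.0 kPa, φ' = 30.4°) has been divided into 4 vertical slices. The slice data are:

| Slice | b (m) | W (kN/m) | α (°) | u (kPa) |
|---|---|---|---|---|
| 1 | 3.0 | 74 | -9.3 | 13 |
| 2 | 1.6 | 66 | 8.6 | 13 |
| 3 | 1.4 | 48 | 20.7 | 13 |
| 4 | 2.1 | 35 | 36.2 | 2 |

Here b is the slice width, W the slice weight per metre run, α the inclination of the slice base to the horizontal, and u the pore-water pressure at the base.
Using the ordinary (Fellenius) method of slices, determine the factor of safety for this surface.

FS = 2.82

Ordinary method of slices: FS = Σ[c'·Δl_i + (W_i cosα_i − u_i·Δl_i)·tanφ'] / Σ W_i sinα_i, with Δl_i = b_i / cosα_i.
Slice 1: Δl = 3.0/cos(-9.3°) = 3.040 m; N'_1 = 74·cos(-9.3°) − 13·3.040 = 33.5; c'Δl = 9.12; W sinα = -12.0
Slice 2: Δl = 1.6/cos8.6° = 1.618 m; N'_2 = 66·cos8.6° − 13·1.618 = 44.2; c'Δl = 4.85; W sinα = 9.9
Slice 3: Δl = 1.4/cos20.7° = 1.497 m; N'_3 = 48·cos20.7° − 13·1.497 = 25.4; c'Δl = 4.49; W sinα = 17.0
Slice 4: Δl = 2.1/cos36.2° = 2.602 m; N'_4 = 35·cos36.2° − 2·2.602 = 23.0; c'Δl = 7.81; W sinα = 20.7
Σc'Δl = 26.3 kN/m; ΣN' = 126.2 kN/m; ΣW sinα = 35.5 kN/m
Resisting = 26.3 + 126.2·tan30.4° = 26.3 + 74.0 = 100.3 kN/m
FS = 100.3 / 35.5 = 2.822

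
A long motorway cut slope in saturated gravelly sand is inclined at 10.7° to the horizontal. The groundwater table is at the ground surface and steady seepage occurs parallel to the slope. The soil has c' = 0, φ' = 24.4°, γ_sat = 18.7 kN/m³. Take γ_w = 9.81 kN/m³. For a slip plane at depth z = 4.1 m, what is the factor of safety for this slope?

FS = 1.14

With seepage parallel to the slope and the water table at the surface, the effective normal stress on the slip plane uses the buoyant unit weight γ' = γ_sat − γ_w while the driving shear stress uses γ_sat:
FS = [c' + γ' z cos²β tanφ'] / [γ_sat z sinβ cosβ]
(For c' = 0 this reduces to FS = (γ'/γ_sat)·tanφ'/tanβ.)
γ' = 18.7 − 9.81 = 8.89 kN/m³
Numerator = 0.0 + 8.89·4.1·cos²10.7°·tan24.4° = 0.0 + 8.89·4.1·0.9655·0.4536 = 15.964 kPa
Denominator = 18.7·4.1·sin10.7°·cos10.7° = 18.7·4.1·0.1857·0.9826 = 13.988 kPa
FS = 15.964 / 13.988 = 1.141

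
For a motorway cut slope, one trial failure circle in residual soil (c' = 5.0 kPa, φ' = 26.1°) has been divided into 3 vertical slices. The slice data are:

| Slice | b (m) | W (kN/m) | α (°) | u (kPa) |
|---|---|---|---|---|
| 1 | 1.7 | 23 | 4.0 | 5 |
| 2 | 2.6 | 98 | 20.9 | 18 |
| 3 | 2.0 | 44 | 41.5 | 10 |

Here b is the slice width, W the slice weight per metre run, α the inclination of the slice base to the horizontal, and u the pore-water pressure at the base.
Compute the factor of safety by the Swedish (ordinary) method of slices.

Ordinary method of slices: FS = Σ[c'·Δl_i + (W_i cosα_i − u_i·Δl_i)·tanφ'] / Σ W_i sinα_i, with Δl_i = b_i / cosα_i.
Slice 1: Δl = 1.7/cos4.0° = 1.704 m; N'_1 = 23·cos4.0° − 5·1.704 = 14.4; c'Δl = 8.52; W sinα = 1.6
Slice 2: Δl = 2.6/cos20.9° = 2.783 m; N'_2 = 98·cos20.9° − 18·2.783 = 41.5; c'Δl = 13.92; W sinα = 35.0
Slice 3: Δl = 2.0/cos41.5° = 2.670 m; N'_3 = 44·cos41.5° − 10·2.670 = 6.3; c'Δl = 13.35; W sinα = 29.2
Σc'Δl = 35.8 kN/m; ΣN' = 62.1 kN/m; ΣW sinα = 65.7 kN/m
Resisting = 35.8 + 62.1·tan26.1° = 35.8 + 30.4 = 66.2 kN/m
FS = 66.2 / 65.7 = 1.008

FS = 1.01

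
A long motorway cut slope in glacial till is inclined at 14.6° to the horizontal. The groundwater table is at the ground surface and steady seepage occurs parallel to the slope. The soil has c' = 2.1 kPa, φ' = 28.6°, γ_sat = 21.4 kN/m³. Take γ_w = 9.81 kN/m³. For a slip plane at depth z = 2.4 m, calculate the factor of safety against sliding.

With seepage parallel to the slope and the water table at the surface, the effective normal stress on the slip plane uses the buoyant unit weight γ' = γ_sat − γ_w while the driving shear stress uses γ_sat:
FS = [c' + γ' z cos²β tanφ'] / [γ_sat z sinβ cosβ]
γ' = 21.4 − 9.81 = 11.59 kN/m³
Numerator = 2.1 + 11.59·2.4·cos²14.6°·tan28.6° = 2.1 + 11.59·2.4·0.9365·0.5452 = 16.302 kPa
Denominator = 21.4·2.4·sin14.6°·cos14.6° = 21.4·2.4·0.2521·0.9677 = 12.528 kPa
FS = 16.302 / 12.528 = 1.301

FS = 1.30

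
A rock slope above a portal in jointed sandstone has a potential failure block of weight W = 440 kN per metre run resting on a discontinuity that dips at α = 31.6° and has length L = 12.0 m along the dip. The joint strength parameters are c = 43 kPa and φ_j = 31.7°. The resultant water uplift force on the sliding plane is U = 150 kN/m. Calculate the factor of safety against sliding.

FS = 2.84

Resolving the block weight along and normal to the plane and applying the Mohr–Coulomb strength on the joint:
N' = W cosα − U = 440·cos31.6° − 150 = 224.8 kN/m
Driving force T = W sinα = 440·sin31.6° = 230.6 kN/m
Resisting force R = c·L + N'·tanφ_j = 43·12.0 + 224.8·tan31.7° = 516.0 + 138.8 = 654.8 kN/m
FS = R / T = 654.8 / 230.6 = 2.840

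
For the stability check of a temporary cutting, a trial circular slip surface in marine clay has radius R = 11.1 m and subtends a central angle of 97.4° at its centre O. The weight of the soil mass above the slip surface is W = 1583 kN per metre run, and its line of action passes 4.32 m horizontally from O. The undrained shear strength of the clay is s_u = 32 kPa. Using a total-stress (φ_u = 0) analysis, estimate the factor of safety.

Taking moments about the centre O, the resisting moment is provided by the undrained shear strength acting along the arc:
Arc length L_a = R·θ = 11.1·(97.4°·π/180) = 11.1·1.7000 = 18.87 m
M_R = s_u·L_a·R = 32·18.87·11.1 = 6702.4 kN·m/m
M_D = W·d = 1583·4.32 = 6838.6 kN·m/m
FS = M_R / M_D = 6702.4 / 6838.6 = 0.980

FS = 0.98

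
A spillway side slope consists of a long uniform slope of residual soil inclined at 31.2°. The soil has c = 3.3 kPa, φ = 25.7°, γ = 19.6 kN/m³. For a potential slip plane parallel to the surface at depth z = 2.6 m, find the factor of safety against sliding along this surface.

For an infinite slope with a slip plane parallel to the surface (no pore pressure): FS = [c + γz cos²β tanφ] / [γz sinβ cosβ].
γz = 19.6·2.6 = 50.96 kN/m²
Numerator = 3.3 + 50.96·cos²31.2°·tan25.7° = 3.3 + 50.96·0.7316·0.4813 = 21.244 kPa
Denominator = 50.96·sin31.2°·cos31.2° = 50.96·0.5180·0.8554 = 22.580 kPa
FS = 21.244 / 22.580 = 0.941

FS = 0.94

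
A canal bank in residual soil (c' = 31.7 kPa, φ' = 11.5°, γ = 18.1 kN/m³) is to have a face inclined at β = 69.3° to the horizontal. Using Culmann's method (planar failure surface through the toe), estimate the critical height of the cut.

Culmann's analysis gives the critical failure plane at α_cr = (β + φ')/2 = (69.3 + 11.5)/2 = 40.4°, and the critical height
H_c = (4c'/γ) · sinβ cosφ' / [1 − cos(β − φ')]
    = (4·31.7/18.1) · sin69.3°·cos11.5° / [1 − cos(57.8°)]
    = 7.006 · 0.9354·0.9799 / [1 − 0.5329]
    = 7.006 · 0.9167 / 0.4671
    = 13.75 m

H_c = 13.75 m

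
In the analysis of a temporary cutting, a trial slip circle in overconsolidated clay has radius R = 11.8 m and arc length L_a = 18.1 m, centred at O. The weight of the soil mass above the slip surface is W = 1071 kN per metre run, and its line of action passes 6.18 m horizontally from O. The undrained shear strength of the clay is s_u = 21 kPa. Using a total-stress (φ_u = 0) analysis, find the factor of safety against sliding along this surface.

Taking moments about the centre O, the resisting moment is provided by the undrained shear strength acting along the arc:
M_R = s_u·L_a·R = 21·18.10·11.8 = 4485.2 kN·m/m
M_D = W·d = 1071·6.18 = 6618.8 kN·m/m
FS = M_R / M_D = 4485.2 / 6618.8 = 0.678

FS = 0.68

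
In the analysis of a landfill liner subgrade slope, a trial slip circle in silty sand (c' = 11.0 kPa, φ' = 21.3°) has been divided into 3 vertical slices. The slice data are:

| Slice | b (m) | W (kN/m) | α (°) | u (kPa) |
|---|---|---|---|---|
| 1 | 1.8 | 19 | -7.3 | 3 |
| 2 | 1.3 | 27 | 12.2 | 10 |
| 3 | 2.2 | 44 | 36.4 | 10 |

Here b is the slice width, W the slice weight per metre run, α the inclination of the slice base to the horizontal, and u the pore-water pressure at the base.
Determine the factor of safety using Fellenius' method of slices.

FS = 2.66

Ordinary method of slices: FS = Σ[c'·Δl_i + (W_i cosα_i − u_i·Δl_i)·tanφ'] / Σ W_i sinα_i, with Δl_i = b_i / cosα_i.
Slice 1: Δl = 1.8/cos(-7.3°) = 1.815 m; N'_1 = 19·cos(-7.3°) − 3·1.815 = 13.4; c'Δl = 19.96; W sinα = -2.4
Slice 2: Δl = 1.3/cos12.2° = 1.330 m; N'_2 = 27·cos12.2° − 10·1.330 = 13.1; c'Δl = 14.63; W sinα = 5.7
Slice 3: Δl = 2.2/cos36.4° = 2.733 m; N'_3 = 44·cos36.4° − 10·2.733 = 8.1; c'Δl = 30.07; W sinα = 26.1
Σc'Δl = 64.7 kN/m; ΣN' = 34.6 kN/m; ΣW sinα = 29.4 kN/m
Resisting = 64.7 + 34.6·tan21.3° = 64.7 + 13.5 = 78.1 kN/m
FS = 78.1 / 29.4 = 2.658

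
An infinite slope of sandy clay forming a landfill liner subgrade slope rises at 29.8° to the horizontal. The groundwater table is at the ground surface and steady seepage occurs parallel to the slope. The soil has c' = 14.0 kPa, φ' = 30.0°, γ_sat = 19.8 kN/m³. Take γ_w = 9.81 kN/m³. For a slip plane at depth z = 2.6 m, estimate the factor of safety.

FS = 1.14

With seepage parallel to the slope and the water table at the surface, the effective normal stress on the slip plane uses the buoyant unit weight γ' = γ_sat − γ_w while the driving shear stress uses γ_sat:
FS = [c' + γ' z cos²β tanφ'] / [γ_sat z sinβ cosβ]
γ' = 19.8 − 9.81 = 9.99 kN/m³
Numerator = 14.0 + 9.99·2.6·cos²29.8°·tan30.0° = 14.0 + 9.99·2.6·0.7530·0.5774 = 25.292 kPa
Denominator = 19.8·2.6·sin29.8°·cos29.8° = 19.8·2.6·0.4970·0.8678 = 22.201 kPa
FS = 25.292 / 22.201 = 1.139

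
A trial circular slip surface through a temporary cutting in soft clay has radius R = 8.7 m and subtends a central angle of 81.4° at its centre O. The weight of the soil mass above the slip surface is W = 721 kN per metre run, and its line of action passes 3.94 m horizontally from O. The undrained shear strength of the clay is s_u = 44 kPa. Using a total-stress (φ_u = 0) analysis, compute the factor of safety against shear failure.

FS = 1.67

Taking moments about the centre O, the resisting moment is provided by the undrained shear strength acting along the arc:
Arc length L_a = R·θ = 8.7·(81.4°·π/180) = 8.7·1.4207 = 12.36 m
M_R = s_u·L_a·R = 44·12.36·8.7 = 4731.4 kN·m/m
M_D = W·d = 721·3.94 = 2840.7 kN·m/m
FS = M_R / M_D = 4731.4 / 2840.7 = 1.666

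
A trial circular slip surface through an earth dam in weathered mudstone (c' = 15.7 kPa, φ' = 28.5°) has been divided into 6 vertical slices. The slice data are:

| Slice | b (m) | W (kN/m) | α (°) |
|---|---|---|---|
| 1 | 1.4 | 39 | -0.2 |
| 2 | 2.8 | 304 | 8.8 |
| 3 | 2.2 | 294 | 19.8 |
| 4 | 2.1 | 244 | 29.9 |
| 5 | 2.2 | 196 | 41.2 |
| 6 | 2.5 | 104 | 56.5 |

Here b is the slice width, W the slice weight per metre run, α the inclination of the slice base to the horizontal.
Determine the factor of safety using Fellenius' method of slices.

Ordinary method of slices: FS = Σ[c'·Δl_i + (W_i cosα_i)·tanφ'] / Σ W_i sinα_i, with Δl_i = b_i / cosα_i.
Slice 1: Δl = 1.4/cos(-0.2°) = 1.400 m; N'_1 = 39·cos(-0.2°) = 39.0; c'Δl = 21.98; W sinα = -0.1
Slice 2: Δl = 2.8/cos8.8° = 2.833 m; N'_2 = 304·cos8.8° = 300.4; c'Δl = 44.48; W sinα = 46.5
Slice 3: Δl = 2.2/cos19.8° = 2.338 m; N'_3 = 294·cos19.8° = 276.6; c'Δl = 36.71; W sinα = 99.6
Slice 4: Δl = 2.1/cos29.9° = 2.422 m; N'_4 = 244·cos29.9° = 211.5; c'Δl = 38.03; W sinα = 121.6
Slice 5: Δl = 2.2/cos41.2° = 2.924 m; N'_5 = 196·cos41.2° = 147.5; c'Δl = 45.91; W sinα = 129.1
Slice 6: Δl = 2.5/cos56.5° = 4.530 m; N'_6 = 104·cos56.5° = 57.4; c'Δl = 71.11; W sinα = 86.7
Σc'Δl = 258.2 kN/m; ΣN' = 1032.4 kN/m; ΣW sinα = 483.4 kN/m
Resisting = 258.2 + 1032.4·tan28.5° = 258.2 + 560.6 = 818.8 kN/m
FS = 818.8 / 483.4 = 1.694

FS = 1.69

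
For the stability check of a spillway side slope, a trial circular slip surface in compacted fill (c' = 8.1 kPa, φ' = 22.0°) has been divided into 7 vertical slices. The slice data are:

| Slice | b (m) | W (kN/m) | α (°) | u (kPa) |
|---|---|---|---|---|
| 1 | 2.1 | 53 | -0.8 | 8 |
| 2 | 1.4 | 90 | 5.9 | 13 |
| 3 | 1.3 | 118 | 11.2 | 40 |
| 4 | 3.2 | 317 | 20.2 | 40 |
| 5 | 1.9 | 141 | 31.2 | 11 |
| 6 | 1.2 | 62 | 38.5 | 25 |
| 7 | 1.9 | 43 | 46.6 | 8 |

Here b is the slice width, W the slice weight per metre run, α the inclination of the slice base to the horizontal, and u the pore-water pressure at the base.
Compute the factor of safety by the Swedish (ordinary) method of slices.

Ordinary method of slices: FS = Σ[c'·Δl_i + (W_i cosα_i − u_i·Δl_i)·tanφ'] / Σ W_i sinα_i, with Δl_i = b_i / cosα_i.
Slice 1: Δl = 2.1/cos(-0.8°) = 2.100 m; N'_1 = 53·cos(-0.8°) − 8·2.100 = 36.2; c'Δl = 17.01; W sinα = -0.7
Slice 2: Δl = 1.4/cos5.9° = 1.407 m; N'_2 = 90·cos5.9° − 13·1.407 = 71.2; c'Δl = 11.40; W sinα = 9.3
Slice 3: Δl = 1.3/cos11.2° = 1.325 m; N'_3 = 118·cos11.2° − 40·1.325 = 62.7; c'Δl = 10.73; W sinα = 22.9
Slice 4: Δl = 3.2/cos20.2° = 3.410 m; N'_4 = 317·cos20.2° − 40·3.410 = 161.1; c'Δl = 27.62; W sinα = 109.5
Slice 5: Δl = 1.9/cos31.2° = 2.221 m; N'_5 = 141·cos31.2° − 11·2.221 = 96.2; c'Δl = 17.99; W sinα = 73.0
Slice 6: Δl = 1.2/cos38.5° = 1.533 m; N'_6 = 62·cos38.5° − 25·1.533 = 10.2; c'Δl = 12.42; W sinα = 38.6
Slice 7: Δl = 1.9/cos46.6° = 2.765 m; N'_7 = 43·cos46.6° − 8·2.765 = 7.4; c'Δl = 22.40; W sinα = 31.2
Σc'Δl = 119.6 kN/m; ΣN' = 445.1 kN/m; ΣW sinα = 283.8 kN/m
Resisting = 119.6 + 445.1·tan22.0° = 119.6 + 179.8 = 299.4 kN/m
FS = 299.4 / 283.8 = 1.055

FS = 1.06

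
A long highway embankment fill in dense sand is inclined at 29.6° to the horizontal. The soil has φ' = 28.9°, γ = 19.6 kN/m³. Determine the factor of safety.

FS = 0.97

For a dry cohesionless infinite slope the factor of safety is FS = tanφ' / tanβ.
FS = tan28.9° / tan29.6° = 0.5520 / 0.5681 = 0.972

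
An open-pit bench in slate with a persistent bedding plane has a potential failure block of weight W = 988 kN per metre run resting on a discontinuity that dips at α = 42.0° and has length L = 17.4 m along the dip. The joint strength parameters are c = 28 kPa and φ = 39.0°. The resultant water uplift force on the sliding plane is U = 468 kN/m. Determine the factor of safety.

Resolving the block weight along and normal to the plane and applying the Mohr–Coulomb strength on the joint:
N' = W cosα − U = 988·cos42.0° − 468 = 266.2 kN/m
Driving force T = W sinα = 988·sin42.0° = 661.1 kN/m
Resisting force R = c·L + N'·tanφ = 28·17.4 + 266.2·tan39.0° = 487.2 + 215.6 = 702.8 kN/m
FS = R / T = 702.8 / 661.1 = 1.063

FS = 1.06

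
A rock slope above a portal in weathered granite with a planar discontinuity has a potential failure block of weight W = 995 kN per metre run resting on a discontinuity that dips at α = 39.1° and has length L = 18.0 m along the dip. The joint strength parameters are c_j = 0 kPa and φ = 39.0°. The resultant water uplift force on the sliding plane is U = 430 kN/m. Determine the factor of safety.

FS = 0.44

Resolving the block weight along and normal to the plane and applying the Mohr–Coulomb strength on the joint:
N' = W cosα − U = 995·cos39.1° − 430 = 342.2 kN/m
Driving force T = W sinα = 995·sin39.1° = 627.5 kN/m
Resisting force R = c_j·L + N'·tanφ = 0·18.0 + 342.2·tan39.0° = 0.0 + 277.1 = 277.1 kN/m
FS = R / T = 277.1 / 627.5 = 0.442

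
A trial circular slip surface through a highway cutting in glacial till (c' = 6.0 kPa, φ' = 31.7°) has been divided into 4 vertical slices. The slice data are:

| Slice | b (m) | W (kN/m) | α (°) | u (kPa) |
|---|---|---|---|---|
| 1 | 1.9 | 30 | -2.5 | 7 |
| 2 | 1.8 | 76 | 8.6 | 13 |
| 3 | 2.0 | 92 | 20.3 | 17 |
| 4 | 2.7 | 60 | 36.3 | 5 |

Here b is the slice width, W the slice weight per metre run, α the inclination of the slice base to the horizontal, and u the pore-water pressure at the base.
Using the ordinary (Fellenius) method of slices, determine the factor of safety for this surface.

Ordinary method of slices: FS = Σ[c'·Δl_i + (W_i cosα_i − u_i·Δl_i)·tanφ'] / Σ W_i sinα_i, with Δl_i = b_i / cosα_i.
Slice 1: Δl = 1.9/cos(-2.5°) = 1.902 m; N'_1 = 30·cos(-2.5°) − 7·1.902 = 16.7; c'Δl = 11.41; W sinα = -1.3
Slice 2: Δl = 1.8/cos8.6° = 1.820 m; N'_2 = 76·cos8.6° − 13·1.820 = 51.5; c'Δl = 10.92; W sinα = 11.4
Slice 3: Δl = 2.0/cos20.3° = 2.132 m; N'_3 = 92·cos20.3° − 17·2.132 = 50.0; c'Δl = 12.79; W sinα = 31.9
Slice 4: Δl = 2.7/cos36.3° = 3.350 m; N'_4 = 60·cos36.3° − 5·3.350 = 31.6; c'Δl = 20.10; W sinα = 35.5
Σc'Δl = 55.2 kN/m; ΣN' = 149.8 kN/m; ΣW sinα = 77.5 kN/m
Resisting = 55.2 + 149.8·tan31.7° = 55.2 + 92.5 = 147.7 kN/m
FS = 147.7 / 77.5 = 1.906

FS = 1.91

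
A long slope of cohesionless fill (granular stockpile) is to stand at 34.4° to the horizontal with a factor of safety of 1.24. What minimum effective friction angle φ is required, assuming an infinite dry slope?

FS = tanφ/tanβ ⇒ tanφ = FS · tanβ = 1.24 · tan34.4° = 0.8490
φ = arctan(0.8490) = 40.33°

φ = 40.3°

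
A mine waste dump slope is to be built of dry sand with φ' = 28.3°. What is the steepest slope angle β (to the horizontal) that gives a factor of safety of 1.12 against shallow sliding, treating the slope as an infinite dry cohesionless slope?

β = 25.7°

For an infinite dry cohesionless slope FS = tanφ'/tanβ, so tanβ = tanφ' / FS.
tanβ = tan28.3° / 1.12 = 0.5384 / 1.12 = 0.4808
β = arctan(0.4808) = 25.68°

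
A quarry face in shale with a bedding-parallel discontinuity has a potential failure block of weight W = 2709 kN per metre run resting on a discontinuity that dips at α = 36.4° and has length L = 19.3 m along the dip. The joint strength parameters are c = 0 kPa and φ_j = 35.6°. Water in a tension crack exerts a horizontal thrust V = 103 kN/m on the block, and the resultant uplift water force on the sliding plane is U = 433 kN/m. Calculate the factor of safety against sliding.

Resolving the block weight along and normal to the plane and applying the Mohr–Coulomb strength on the joint:
N' = W cosα − U − V sinα = 2709·cos36.4° − 433 − 103·sin36.4° = 1686.3 kN/m
Driving force T = W sinα + V cosα = 2709·sin36.4° + 103·cos36.4° = 1690.5 kN/m
Resisting force R = c·L + N'·tanφ_j = 0·19.3 + 1686.3·tan35.6° = 0.0 + 1207.3 = 1207.3 kN/m
FS = R / T = 1207.3 / 1690.5 = 0.714

FS = 0.71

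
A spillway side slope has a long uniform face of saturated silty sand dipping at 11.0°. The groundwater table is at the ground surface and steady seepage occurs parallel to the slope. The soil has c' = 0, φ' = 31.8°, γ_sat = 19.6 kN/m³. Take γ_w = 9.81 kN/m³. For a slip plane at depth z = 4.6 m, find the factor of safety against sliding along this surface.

FS = 1.59

With seepage parallel to the slope and the water table at the surface, the effective normal stress on the slip plane uses the buoyant unit weight γ' = γ_sat − γ_w while the driving shear stress uses γ_sat:
FS = [c' + γ' z cos²β tanφ'] / [γ_sat z sinβ cosβ]
(For c' = 0 this reduces to FS = (γ'/γ_sat)·tanφ'/tanβ.)
γ' = 19.6 − 9.81 = 9.79 kN/m³
Numerator = 0.0 + 9.79·4.6·cos²11.0°·tan31.8° = 0.0 + 9.79·4.6·0.9636·0.6200 = 26.906 kPa
Denominator = 19.6·4.6·sin11.0°·cos11.0° = 19.6·4.6·0.1908·0.9816 = 16.887 kPa
FS = 26.906 / 16.887 = 1.593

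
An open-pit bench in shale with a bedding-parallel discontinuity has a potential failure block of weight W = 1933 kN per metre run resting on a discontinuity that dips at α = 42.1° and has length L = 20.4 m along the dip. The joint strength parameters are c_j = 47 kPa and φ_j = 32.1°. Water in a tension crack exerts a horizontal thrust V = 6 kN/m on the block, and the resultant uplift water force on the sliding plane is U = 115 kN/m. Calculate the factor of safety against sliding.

Resolving the block weight along and normal to the plane and applying the Mohr–Coulomb strength on the joint:
N' = W cosα − U − V sinα = 1933·cos42.1° − 115 − 6·sin42.1° = 1315.2 kN/m
Driving force T = W sinα + V cosα = 1933·sin42.1° + 6·cos42.1° = 1300.4 kN/m
Resisting force R = c_j·L + N'·tanφ_j = 47·20.4 + 1315.2·tan32.1° = 958.8 + 825.0 = 1783.8 kN/m
FS = R / T = 1783.8 / 1300.4 = 1.372

FS = 1.37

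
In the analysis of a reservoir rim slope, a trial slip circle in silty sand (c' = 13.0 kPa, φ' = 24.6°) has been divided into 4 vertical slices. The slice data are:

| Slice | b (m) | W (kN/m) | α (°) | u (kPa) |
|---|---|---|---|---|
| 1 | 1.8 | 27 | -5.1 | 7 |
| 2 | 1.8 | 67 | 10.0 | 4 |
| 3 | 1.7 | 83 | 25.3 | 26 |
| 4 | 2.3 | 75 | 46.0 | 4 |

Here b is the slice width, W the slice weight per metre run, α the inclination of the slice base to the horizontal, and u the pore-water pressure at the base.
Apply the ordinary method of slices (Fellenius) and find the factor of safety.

Ordinary method of slices: FS = Σ[c'·Δl_i + (W_i cosα_i − u_i·Δl_i)·tanφ'] / Σ W_i sinα_i, with Δl_i = b_i / cosα_i.
Slice 1: Δl = 1.8/cos(-5.1°) = 1.807 m; N'_1 = 27·cos(-5.1°) − 7·1.807 = 14.2; c'Δl = 23.49; W sinα = -2.4
Slice 2: Δl = 1.8/cos10.0° = 1.828 m; N'_2 = 67·cos10.0° − 4·1.828 = 58.7; c'Δl = 23.76; W sinα = 11.6
Slice 3: Δl = 1.7/cos25.3° = 1.880 m; N'_3 = 83·cos25.3° − 26·1.880 = 26.1; c'Δl = 24.44; W sinα = 35.5
Slice 4: Δl = 2.3/cos46.0° = 3.311 m; N'_4 = 75·cos46.0° − 4·3.311 = 38.9; c'Δl = 43.04; W sinα = 54.0
Σc'Δl = 114.7 kN/m; ΣN' = 137.9 kN/m; ΣW sinα = 98.7 kN/m
Resisting = 114.7 + 137.9·tan24.6° = 114.7 + 63.1 = 177.9 kN/m
FS = 177.9 / 98.7 = 1.803

FS = 1.80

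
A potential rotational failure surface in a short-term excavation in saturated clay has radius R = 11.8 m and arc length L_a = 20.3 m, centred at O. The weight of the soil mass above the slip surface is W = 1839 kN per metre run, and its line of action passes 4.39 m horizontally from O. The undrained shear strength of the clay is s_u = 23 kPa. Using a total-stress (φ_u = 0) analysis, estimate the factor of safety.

FS = 0.68

Taking moments about the centre O, the resisting moment is provided by the undrained shear strength acting along the arc:
M_R = s_u·L_a·R = 23·20.30·11.8 = 5509.4 kN·m/m
M_D = W·d = 1839·4.39 = 8073.2 kN·m/m
FS = M_R / M_D = 5509.4 / 8073.2 = 0.682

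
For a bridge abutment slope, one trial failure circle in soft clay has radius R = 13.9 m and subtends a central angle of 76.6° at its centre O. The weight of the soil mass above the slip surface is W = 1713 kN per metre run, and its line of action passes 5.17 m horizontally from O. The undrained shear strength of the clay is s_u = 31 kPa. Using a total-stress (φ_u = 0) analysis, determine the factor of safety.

FS = 0.90

Taking moments about the centre O, the resisting moment is provided by the undrained shear strength acting along the arc:
Arc length L_a = R·θ = 13.9·(76.6°·π/180) = 13.9·1.3369 = 18.58 m
M_R = s_u·L_a·R = 31·18.58·13.9 = 8007.5 kN·m/m
M_D = W·d = 1713·5.17 = 8856.2 kN·m/m
FS = M_R / M_D = 8007.5 / 8856.2 = 0.904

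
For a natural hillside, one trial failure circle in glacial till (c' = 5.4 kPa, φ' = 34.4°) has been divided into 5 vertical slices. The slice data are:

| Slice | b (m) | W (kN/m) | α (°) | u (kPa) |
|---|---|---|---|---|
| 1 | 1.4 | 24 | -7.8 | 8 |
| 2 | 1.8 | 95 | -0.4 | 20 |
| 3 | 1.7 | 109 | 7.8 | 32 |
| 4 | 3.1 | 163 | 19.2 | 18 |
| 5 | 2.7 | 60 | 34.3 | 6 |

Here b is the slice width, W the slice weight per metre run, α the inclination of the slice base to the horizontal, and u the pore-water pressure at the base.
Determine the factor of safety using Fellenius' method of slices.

FS = 2.37

Ordinary method of slices: FS = Σ[c'·Δl_i + (W_i cosα_i − u_i·Δl_i)·tanφ'] / Σ W_i sinα_i, with Δl_i = b_i / cosα_i.
Slice 1: Δl = 1.4/cos(-7.8°) = 1.413 m; N'_1 = 24·cos(-7.8°) − 8·1.413 = 12.5; c'Δl = 7.63; W sinα = -3.3
Slice 2: Δl = 1.8/cos(-0.4°) = 1.800 m; N'_2 = 95·cos(-0.4°) − 20·1.800 = 59.0; c'Δl = 9.72; W sinα = -0.7
Slice 3: Δl = 1.7/cos7.8° = 1.716 m; N'_3 = 109·cos7.8° − 32·1.716 = 53.1; c'Δl = 9.27; W sinα = 14.8
Slice 4: Δl = 3.1/cos19.2° = 3.283 m; N'_4 = 163·cos19.2° − 18·3.283 = 94.8; c'Δl = 17.73; W sinα = 53.6
Slice 5: Δl = 2.7/cos34.3° = 3.268 m; N'_5 = 60·cos34.3° − 6·3.268 = 30.0; c'Δl = 17.65; W sinα = 33.8
Σc'Δl = 62.0 kN/m; ΣN' = 249.4 kN/m; ΣW sinα = 98.3 kN/m
Resisting = 62.0 + 249.4·tan34.4° = 62.0 + 170.7 = 232.7 kN/m
FS = 232.7 / 98.3 = 2.368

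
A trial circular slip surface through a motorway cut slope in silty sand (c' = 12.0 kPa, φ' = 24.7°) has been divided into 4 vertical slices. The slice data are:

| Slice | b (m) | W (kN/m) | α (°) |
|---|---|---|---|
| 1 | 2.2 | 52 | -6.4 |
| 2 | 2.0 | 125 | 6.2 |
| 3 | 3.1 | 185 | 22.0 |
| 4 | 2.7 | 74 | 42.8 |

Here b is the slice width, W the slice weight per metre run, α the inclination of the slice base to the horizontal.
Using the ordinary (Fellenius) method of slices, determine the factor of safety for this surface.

Ordinary method of slices: FS = Σ[c'·Δl_i + (W_i cosα_i)·tanφ'] / Σ W_i sinα_i, with Δl_i = b_i / cosα_i.
Slice 1: Δl = 2.2/cos(-6.4°) = 2.214 m; N'_1 = 52·cos(-6.4°) = 51.7; c'Δl = 26.57; W sinα = -5.8
Slice 2: Δl = 2.0/cos6.2° = 2.012 m; N'_2 = 125·cos6.2° = 124.3; c'Δl = 24.14; W sinα = 13.5
Slice 3: Δl = 3.1/cos22.0° = 3.343 m; N'_3 = 185·cos22.0° = 171.5; c'Δl = 40.12; W sinα = 69.3
Slice 4: Δl = 2.7/cos42.8° = 3.680 m; N'_4 = 74·cos42.8° = 54.3; c'Δl = 44.16; W sinα = 50.3
Σc'Δl = 135.0 kN/m; ΣN' = 401.8 kN/m; ΣW sinα = 127.3 kN/m
Resisting = 135.0 + 401.8·tan24.7° = 135.0 + 184.8 = 319.8 kN/m
FS = 319.8 / 127.3 = 2.512

FS = 2.51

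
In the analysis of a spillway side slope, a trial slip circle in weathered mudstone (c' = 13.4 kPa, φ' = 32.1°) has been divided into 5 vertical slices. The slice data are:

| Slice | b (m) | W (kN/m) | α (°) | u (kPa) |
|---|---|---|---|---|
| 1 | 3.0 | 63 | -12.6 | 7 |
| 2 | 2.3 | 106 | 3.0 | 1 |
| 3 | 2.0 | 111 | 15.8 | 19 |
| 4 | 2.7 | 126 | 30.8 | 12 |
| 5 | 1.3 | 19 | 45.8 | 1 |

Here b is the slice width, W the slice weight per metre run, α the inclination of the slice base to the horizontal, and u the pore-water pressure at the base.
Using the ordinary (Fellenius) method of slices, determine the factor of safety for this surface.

Ordinary method of slices: FS = Σ[c'·Δl_i + (W_i cosα_i − u_i·Δl_i)·tanφ'] / Σ W_i sinα_i, with Δl_i = b_i / cosα_i.
Slice 1: Δl = 3.0/cos(-12.6°) = 3.074 m; N'_1 = 63·cos(-12.6°) − 7·3.074 = 40.0; c'Δl = 41.19; W sinα = -13.7
Slice 2: Δl = 2.3/cos3.0° = 2.303 m; N'_2 = 106·cos3.0° − 1·2.303 = 103.6; c'Δl = 30.86; W sinα = 5.5
Slice 3: Δl = 2.0/cos15.8° = 2.079 m; N'_3 = 111·cos15.8° − 19·2.079 = 67.3; c'Δl = 27.85; W sinα = 30.2
Slice 4: Δl = 2.7/cos30.8° = 3.143 m; N'_4 = 126·cos30.8° − 12·3.143 = 70.5; c'Δl = 42.12; W sinα = 64.5
Slice 5: Δl = 1.3/cos45.8° = 1.865 m; N'_5 = 19·cos45.8° − 1·1.865 = 11.4; c'Δl = 24.99; W sinα = 13.6
Σc'Δl = 167.0 kN/m; ΣN' = 292.7 kN/m; ΣW sinα = 100.2 kN/m
Resisting = 167.0 + 292.7·tan32.1° = 167.0 + 183.6 = 350.6 kN/m
FS = 350.6 / 100.2 = 3.501

FS = 3.50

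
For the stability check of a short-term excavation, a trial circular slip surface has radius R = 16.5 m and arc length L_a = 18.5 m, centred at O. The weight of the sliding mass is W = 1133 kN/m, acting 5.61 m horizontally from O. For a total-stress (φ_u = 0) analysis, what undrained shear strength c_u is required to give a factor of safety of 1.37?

c_u = 28.5 kPa

FS = c_u·L_a·R / (W·d), so c_u = FS·W·d / (L_a·R).
c_u = 1.37·1133·5.61 / (18.50·16.5) = 8707.9 / 305.25 = 28.53 kPa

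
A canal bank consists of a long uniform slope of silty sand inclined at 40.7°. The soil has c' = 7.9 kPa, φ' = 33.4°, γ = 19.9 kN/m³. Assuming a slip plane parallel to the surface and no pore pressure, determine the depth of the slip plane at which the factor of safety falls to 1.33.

Setting FS = 1.33 in FS = [c' + γz cos²β tanφ'] / [γz sinβ cosβ] and solving for z:
z = c' / [γ cosβ (FS·sinβ − cosβ·tanφ')]
  = 7.9 / [19.9·cos40.7°·(1.33·sin40.7° − cos40.7°·tan33.4°)]
  = 7.9 / [19.9·0.7581·(1.33·0.6521 − 0.7581·0.6594)]
  = 7.9 / 5.5428 = 1.425 m

z = 1.43 m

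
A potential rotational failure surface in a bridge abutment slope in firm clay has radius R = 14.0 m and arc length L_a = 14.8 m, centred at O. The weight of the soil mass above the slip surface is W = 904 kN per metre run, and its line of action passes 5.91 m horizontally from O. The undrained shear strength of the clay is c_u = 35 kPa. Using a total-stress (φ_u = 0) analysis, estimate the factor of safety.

FS = 1.36

Taking moments about the centre O, the resisting moment is provided by the undrained shear strength acting along the arc:
M_R = c_u·L_a·R = 35·14.80·14.0 = 7252.0 kN·m/m
M_D = W·d = 904·5.91 = 5342.6 kN·m/m
FS = M_R / M_D = 7252.0 / 5342.6 = 1.357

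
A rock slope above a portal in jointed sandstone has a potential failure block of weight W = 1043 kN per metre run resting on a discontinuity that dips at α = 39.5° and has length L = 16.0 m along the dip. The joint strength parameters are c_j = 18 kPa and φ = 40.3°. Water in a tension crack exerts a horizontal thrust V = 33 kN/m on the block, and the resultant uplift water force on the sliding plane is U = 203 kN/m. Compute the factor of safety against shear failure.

Resolving the block weight along and normal to the plane and applying the Mohr–Coulomb strength on the joint:
N' = W cosα − U − V sinα = 1043·cos39.5° − 203 − 33·sin39.5° = 580.8 kN/m
Driving force T = W sinα + V cosα = 1043·sin39.5° + 33·cos39.5° = 688.9 kN/m
Resisting force R = c_j·L + N'·tanφ = 18·16.0 + 580.8·tan40.3° = 288.0 + 492.6 = 780.6 kN/m
FS = R / T = 780.6 / 688.9 = 1.133

FS = 1.13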